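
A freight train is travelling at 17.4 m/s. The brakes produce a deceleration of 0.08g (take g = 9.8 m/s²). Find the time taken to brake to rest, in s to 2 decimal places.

Braking time ≈ 22.19 s

a = 0.08 × 9.8 = 0.784 m/s².
Braking time = v/a = 17.4000 / 0.784 = 22.194 s.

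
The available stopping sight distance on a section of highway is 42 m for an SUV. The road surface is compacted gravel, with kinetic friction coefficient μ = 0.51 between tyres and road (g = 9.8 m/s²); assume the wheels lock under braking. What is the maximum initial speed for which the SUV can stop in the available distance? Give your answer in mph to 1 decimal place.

Maximum speed ≈ 45.8 mph

a = μg = 0.51 × 9.8 = 4.998 m/s².
v²/(2a) = d ⇒ v = √(2 × 4.998 × 42) = √419.83 = 20.4898 m/s.
20.4898 m/s ÷ 0.44704 = 45.834 mph.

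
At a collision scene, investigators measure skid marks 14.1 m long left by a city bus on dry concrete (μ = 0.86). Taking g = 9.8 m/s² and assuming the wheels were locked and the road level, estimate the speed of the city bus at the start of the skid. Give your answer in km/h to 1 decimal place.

Initial speed ≈ 55.5 km/h

Deceleration a = μg = 0.86 × 9.8 = 8.428 m/s².
v = √(2a·d) = √(2 × 8.428 × 14.1) = √237.670 = 15.4165 m/s.
= 15.4165 × 3.6 = 55.499 km/h.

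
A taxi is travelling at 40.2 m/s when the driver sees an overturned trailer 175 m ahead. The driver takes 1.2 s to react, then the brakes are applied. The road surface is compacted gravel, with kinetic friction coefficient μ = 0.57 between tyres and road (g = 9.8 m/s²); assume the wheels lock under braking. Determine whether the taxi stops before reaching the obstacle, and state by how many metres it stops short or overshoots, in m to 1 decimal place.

a = μg = 0.57 × 9.8 = 5.586 m/s².
Reaction distance = 40.2000 × 1.2 = 48.240 m.
Braking distance = v²/(2a) = 1616.040 / 11.172 = 144.651 m.
Total stopping distance = 48.240 + 144.651 = 192.891 m, vs 175 m available — it cannot stop in time and overshoots by 192.891 − 175 = 17.891 m.

No — it overshoots by 17.9 m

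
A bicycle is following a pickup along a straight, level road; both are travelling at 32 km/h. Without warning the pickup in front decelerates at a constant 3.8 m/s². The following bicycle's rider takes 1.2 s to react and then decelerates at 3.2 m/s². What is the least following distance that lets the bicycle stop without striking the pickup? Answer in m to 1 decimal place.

Minimum gap ≈ 12.6 m

32 km/h ÷ 3.6 = 8.8889 m/s.
Leader travels v²/(2a_L) = 79.013 / 7.600 = 10.396 m before stopping.
Follower covers v·t_r = 8.8889 × 1.2 = 10.667 m while reacting, then v²/(2a_F) = 79.013 / 6.400 = 12.346 m while braking, for a total of 10.667 + 12.346 = 23.013 m.
Since a_F ≤ a_L and the follower starts braking later, the follower is never slower than the leader, so the closest approach is when both have stopped.
Minimum gap = 23.013 − 10.396 = 12.617 m.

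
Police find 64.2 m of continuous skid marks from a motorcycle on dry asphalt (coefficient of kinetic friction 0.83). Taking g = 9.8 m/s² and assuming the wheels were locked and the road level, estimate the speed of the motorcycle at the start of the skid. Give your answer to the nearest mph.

Deceleration a = μg = 0.83 × 9.8 = 8.134 m/s².
v = √(2a·d) = √(2 × 8.134 × 64.2) = √1044.406 = 32.3173 m/s.
= 32.3173 ÷ 0.44704 = 72.292 mph.

Initial speed ≈ 72 mph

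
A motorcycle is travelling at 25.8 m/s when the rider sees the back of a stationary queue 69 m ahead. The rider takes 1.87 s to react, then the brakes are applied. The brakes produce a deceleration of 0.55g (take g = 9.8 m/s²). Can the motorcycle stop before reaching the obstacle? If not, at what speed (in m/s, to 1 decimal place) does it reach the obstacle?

No — it strikes the obstacle at 21.0 m/s

a = 0.55 × 9.8 = 5.390 m/s².
Reaction distance = 25.8000 × 1.87 = 48.246 m.
Braking distance needed to stop: v²/(2a) = 665.640 / 10.780 = 61.748 m, so total needed = 48.246 + 61.748 = 109.994 m > 69 m — it cannot stop.
Distance remaining when braking begins: 69 − 48.246 = 20.754 m.
v² = v₀² − 2a·d = 665.640 − 2 × 5.390 × 20.754 = 441.912 m²/s².
v = √441.912 = 21.022 m/s.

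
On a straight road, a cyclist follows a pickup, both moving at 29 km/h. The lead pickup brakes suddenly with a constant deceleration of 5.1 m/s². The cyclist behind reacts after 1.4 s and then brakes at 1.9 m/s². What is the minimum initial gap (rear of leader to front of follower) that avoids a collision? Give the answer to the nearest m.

Minimum gap ≈ 22 m

29 km/h ÷ 3.6 = 8.0556 m/s.
Leader travels v²/(2a_L) = 64.893 / 10.200 = 6.362 m before stopping.
Follower covers v·t_r = 8.0556 × 1.4 = 11.278 m while reacting, then v²/(2a_F) = 64.893 / 3.800 = 17.077 m while braking, for a total of 11.278 + 17.077 = 28.355 m.
Since a_F ≤ a_L and the follower starts braking later, the follower is never slower than the leader, so the closest approach is when both have stopped.
Minimum gap = 28.355 − 6.362 = 21.993 m.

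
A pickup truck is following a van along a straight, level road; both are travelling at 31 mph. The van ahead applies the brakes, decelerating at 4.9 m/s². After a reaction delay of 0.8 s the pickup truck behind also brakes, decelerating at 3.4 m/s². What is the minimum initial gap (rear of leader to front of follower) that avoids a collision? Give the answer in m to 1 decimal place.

Minimum gap ≈ 19.7 m

31 mph × 0.44704 = 13.8582 m/s.
Leader travels v²/(2a_L) = 192.050 / 9.800 = 19.597 m before stopping.
Follower covers v·t_r = 13.8582 × 0.8 = 11.087 m while reacting, then v²/(2a_F) = 192.050 / 6.800 = 28.243 m while braking, for a total of 11.087 + 28.243 = 39.330 m.
Since a_F ≤ a_L and the follower starts braking later, the follower is never slower than the leader, so the closest approach is when both have stopped.
Minimum gap = 39.330 − 19.597 = 19.733 m.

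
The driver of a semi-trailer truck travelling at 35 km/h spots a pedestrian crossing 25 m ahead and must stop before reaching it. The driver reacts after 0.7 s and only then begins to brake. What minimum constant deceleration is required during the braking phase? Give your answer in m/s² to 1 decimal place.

35 km/h ÷ 3.6 = 9.7222 m/s.
Distance covered during reaction = 9.7222 × 0.7 = 6.806 m.
Distance available for braking: 25 − 6.806 = 18.194 m.
v² = 2a·d ⇒ a = v²/(2d) = 9.7222² / (2 × 18.194) = 94.521 / 36.388 = 2.5976 m/s².

Required deceleration ≈ 2.6 m/s²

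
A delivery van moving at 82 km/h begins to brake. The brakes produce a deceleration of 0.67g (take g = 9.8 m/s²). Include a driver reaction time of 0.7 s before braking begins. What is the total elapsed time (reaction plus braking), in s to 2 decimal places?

82 km/h ÷ 3.6 = 22.7778 m/s.
a = 0.67 × 9.8 = 6.566 m/s².
Braking time = v/a = 22.7778 / 6.566 = 3.469 s.
Total = 0.7 + 3.469 = 4.169 s.

Total time ≈ 4.17 s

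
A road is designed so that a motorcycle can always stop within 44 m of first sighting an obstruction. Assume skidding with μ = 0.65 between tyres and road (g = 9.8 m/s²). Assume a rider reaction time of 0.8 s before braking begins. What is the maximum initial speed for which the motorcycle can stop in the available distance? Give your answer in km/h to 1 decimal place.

Maximum speed ≈ 68.8 km/h

a = μg = 0.65 × 9.8 = 6.370 m/s².
Stopping distance: v·t_r + v²/(2a) = 44 with t_r = 0.8 s and a = 6.370 m/s².
So v² + 10.192 v − 560.56 = 0.
Positive root: v = −a·t_r + √((a·t_r)² + 2a·d) = −5.096 + √(25.969 + 560.56) = 19.1224 m/s.
19.1224 m/s × 3.6 = 68.841 km/h.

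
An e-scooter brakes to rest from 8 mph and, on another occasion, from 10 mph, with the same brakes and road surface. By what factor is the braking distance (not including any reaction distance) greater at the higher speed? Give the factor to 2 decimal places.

Braking distance d = v²/(2a), so with a fixed, d ∝ v².
Factor = (10/8)² = 1.2500² = 1.5625.

Factor ≈ 1.56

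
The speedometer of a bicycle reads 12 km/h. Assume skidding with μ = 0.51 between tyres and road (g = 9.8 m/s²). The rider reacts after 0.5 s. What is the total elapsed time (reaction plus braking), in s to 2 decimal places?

Total time ≈ 1.17 s

12 km/h ÷ 3.6 = 3.3333 m/s.
a = μg = 0.51 × 9.8 = 4.998 m/s².
Braking time = v/a = 3.3333 / 4.998 = 0.667 s.
Total = 0.5 + 0.667 = 1.167 s.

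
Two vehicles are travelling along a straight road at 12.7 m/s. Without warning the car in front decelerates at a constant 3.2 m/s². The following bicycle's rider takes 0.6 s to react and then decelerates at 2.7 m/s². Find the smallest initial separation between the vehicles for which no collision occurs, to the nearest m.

Minimum gap ≈ 12 m

Leader travels v²/(2a_L) = 161.290 / 6.400 = 25.202 m before stopping.
Follower covers v·t_r = 12.7000 × 0.6 = 7.620 m while reacting, then v²/(2a_F) = 161.290 / 5.400 = 29.869 m while braking, for a total of 7.620 + 29.869 = 37.489 m.
Since a_F ≤ a_L and the follower starts braking later, the follower is never slower than the leader, so the closest approach is when both have stopped.
Minimum gap = 37.489 − 25.202 = 12.287 m.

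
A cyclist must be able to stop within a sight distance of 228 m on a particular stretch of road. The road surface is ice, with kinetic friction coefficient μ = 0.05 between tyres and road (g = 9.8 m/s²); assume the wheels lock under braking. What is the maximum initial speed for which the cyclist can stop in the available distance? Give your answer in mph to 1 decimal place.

Maximum speed ≈ 33.4 mph

a = μg = 0.05 × 9.8 = 0.490 m/s².
v²/(2a) = d ⇒ v = √(2 × 0.490 × 228) = √223.44 = 14.9479 m/s.
14.9479 m/s ÷ 0.44704 = 33.438 mph.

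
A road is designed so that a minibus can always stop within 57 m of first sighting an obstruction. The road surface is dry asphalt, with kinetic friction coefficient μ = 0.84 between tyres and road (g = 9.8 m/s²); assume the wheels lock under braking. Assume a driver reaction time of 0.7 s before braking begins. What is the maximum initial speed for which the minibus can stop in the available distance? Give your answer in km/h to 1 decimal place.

a = μg = 0.84 × 9.8 = 8.232 m/s².
Stopping distance: v·t_r + v²/(2a) = 57 with t_r = 0.7 s and a = 8.232 m/s².
So v² + 11.525 v − 938.45 = 0.
Positive root: v = −a·t_r + √((a·t_r)² + 2a·d) = −5.762 + √(33.201 + 938.45) = 25.4093 m/s.
25.4093 m/s × 3.6 = 91.473 km/h.

Maximum speed ≈ 91.5 km/h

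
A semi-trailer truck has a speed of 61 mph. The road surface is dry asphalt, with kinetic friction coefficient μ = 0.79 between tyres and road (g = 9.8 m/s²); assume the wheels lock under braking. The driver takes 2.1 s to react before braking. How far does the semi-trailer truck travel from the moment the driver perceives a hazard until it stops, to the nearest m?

61 mph × 0.44704 = 27.2694 m/s.
a = μg = 0.79 × 9.8 = 7.742 m/s².
Reaction distance = v·t_r = 27.2694 × 2.1 = 57.266 m.
Braking distance = v²/(2a) = 27.2694² / (2 × 7.742) = 743.620 / 15.484 = 48.025 m.
Total = 57.266 + 48.025 = 105.291 m.

Total stopping distance ≈ 105 m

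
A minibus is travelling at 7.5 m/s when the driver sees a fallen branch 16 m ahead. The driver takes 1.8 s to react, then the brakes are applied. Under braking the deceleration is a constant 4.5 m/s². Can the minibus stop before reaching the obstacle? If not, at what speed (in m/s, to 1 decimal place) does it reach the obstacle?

Reaction distance = 7.5000 × 1.8 = 13.500 m.
Braking distance needed to stop: v²/(2a) = 56.250 / 9.000 = 6.250 m, so total needed = 13.500 + 6.250 = 19.750 m > 16 m — it cannot stop.
Distance remaining when braking begins: 16 − 13.500 = 2.500 m.
v² = v₀² − 2a·d = 56.250 − 2 × 4.500 × 2.500 = 33.750 m²/s².
v = √33.750 = 5.809 m/s.

No — it strikes the obstacle at 5.8 m/s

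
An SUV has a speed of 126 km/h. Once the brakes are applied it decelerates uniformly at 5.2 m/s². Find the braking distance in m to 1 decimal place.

Braking distance ≈ 117.8 m

126 km/h ÷ 3.6 = 35.0000 m/s.
Braking distance = v²/(2a) = 35.0000² / (2 × 5.200) = 1225.000 / 10.400 = 117.788 m.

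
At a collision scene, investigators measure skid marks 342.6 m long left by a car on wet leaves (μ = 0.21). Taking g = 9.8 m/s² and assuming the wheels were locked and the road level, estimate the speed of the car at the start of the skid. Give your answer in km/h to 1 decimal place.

Initial speed ≈ 135.2 km/h

Deceleration a = μg = 0.21 × 9.8 = 2.058 m/s².
v = √(2a·d) = √(2 × 2.058 × 342.6) = √1410.142 = 37.5519 m/s.
= 37.5519 × 3.6 = 135.187 km/h.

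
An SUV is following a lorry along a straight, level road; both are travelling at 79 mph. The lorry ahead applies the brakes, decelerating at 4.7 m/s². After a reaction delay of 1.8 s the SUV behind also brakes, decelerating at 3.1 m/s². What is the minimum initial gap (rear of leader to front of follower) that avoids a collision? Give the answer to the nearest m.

Minimum gap ≈ 132 m

79 mph × 0.44704 = 35.3162 m/s.
Leader travels v²/(2a_L) = 1247.234 / 9.400 = 132.684 m before stopping.
Follower covers v·t_r = 35.3162 × 1.8 = 63.569 m while reacting, then v²/(2a_F) = 1247.234 / 6.200 = 201.167 m while braking, for a total of 63.569 + 201.167 = 264.736 m.
Since a_F ≤ a_L and the follower starts braking later, the follower is never slower than the leader, so the closest approach is when both have stopped.
Minimum gap = 264.736 − 132.684 = 132.052 m.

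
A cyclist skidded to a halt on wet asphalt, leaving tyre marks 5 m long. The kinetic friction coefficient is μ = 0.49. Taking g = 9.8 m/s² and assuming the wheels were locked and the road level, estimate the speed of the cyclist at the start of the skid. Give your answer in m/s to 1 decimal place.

Initial speed ≈ 6.9 m/s

Deceleration a = μg = 0.49 × 9.8 = 4.802 m/s².
v = √(2a·d) = √(2 × 4.802 × 5) = √48.020 = 6.9296 m/s.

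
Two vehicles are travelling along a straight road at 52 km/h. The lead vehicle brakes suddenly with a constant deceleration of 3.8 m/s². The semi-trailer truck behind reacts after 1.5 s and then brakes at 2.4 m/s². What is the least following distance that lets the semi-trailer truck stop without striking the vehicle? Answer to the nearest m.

52 km/h ÷ 3.6 = 14.4444 m/s.
Leader travels v²/(2a_L) = 208.641 / 7.600 = 27.453 m before stopping.
Follower covers v·t_r = 14.4444 × 1.5 = 21.667 m while reacting, then v²/(2a_F) = 208.641 / 4.800 = 43.467 m while braking, for a total of 21.667 + 43.467 = 65.134 m.
Since a_F ≤ a_L and the follower starts braking later, the follower is never slower than the leader, so the closest approach is when both have stopped.
Minimum gap = 65.134 − 27.453 = 37.681 m.

Minimum gap ≈ 38 m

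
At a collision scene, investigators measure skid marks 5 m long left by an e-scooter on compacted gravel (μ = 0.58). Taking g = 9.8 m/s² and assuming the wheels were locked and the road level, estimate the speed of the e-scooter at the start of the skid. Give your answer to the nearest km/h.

Deceleration a = μg = 0.58 × 9.8 = 5.684 m/s².
v = √(2a·d) = √(2 × 5.684 × 5) = √56.840 = 7.5392 m/s.
= 7.5392 × 3.6 = 27.141 km/h.

Initial speed ≈ 27 km/h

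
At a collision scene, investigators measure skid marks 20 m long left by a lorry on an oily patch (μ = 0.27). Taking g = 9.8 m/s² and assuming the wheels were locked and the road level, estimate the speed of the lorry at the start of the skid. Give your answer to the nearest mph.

Deceleration a = μg = 0.27 × 9.8 = 2.646 m/s².
v = √(2a·d) = √(2 × 2.646 × 20) = √105.840 = 10.2879 m/s.
= 10.2879 ÷ 0.44704 = 23.013 mph.

Initial speed ≈ 23 mph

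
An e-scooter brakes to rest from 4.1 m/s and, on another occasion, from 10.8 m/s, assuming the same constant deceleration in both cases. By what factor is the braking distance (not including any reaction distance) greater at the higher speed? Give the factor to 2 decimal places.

Factor ≈ 6.94

Braking distance d = v²/(2a), so with a fixed, d ∝ v².
Factor = (10.8/4.1)² = 2.6341² = 6.9385.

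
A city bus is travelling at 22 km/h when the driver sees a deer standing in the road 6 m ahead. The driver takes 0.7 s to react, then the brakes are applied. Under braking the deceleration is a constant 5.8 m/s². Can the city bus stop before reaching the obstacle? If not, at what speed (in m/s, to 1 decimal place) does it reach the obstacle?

No — it strikes the obstacle at 4.2 m/s

22 km/h ÷ 3.6 = 6.1111 m/s.
Reaction distance = 6.1111 × 0.7 = 4.278 m.
Braking distance needed to stop: v²/(2a) = 37.346 / 11.600 = 3.219 m, so total needed = 4.278 + 3.219 = 7.497 m > 6 m — it cannot stop.
Distance remaining when braking begins: 6 − 4.278 = 1.722 m.
v² = v₀² − 2a·d = 37.346 − 2 × 5.800 × 1.722 = 17.371 m²/s².
v = √17.371 = 4.168 m/s.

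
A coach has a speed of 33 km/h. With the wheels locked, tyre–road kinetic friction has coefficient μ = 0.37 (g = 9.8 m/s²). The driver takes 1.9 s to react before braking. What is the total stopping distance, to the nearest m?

Total stopping distance ≈ 29 m

33 km/h ÷ 3.6 = 9.1667 m/s.
a = μg = 0.37 × 9.8 = 3.626 m/s².
Reaction distance = v·t_r = 9.1667 × 1.9 = 17.417 m.
Braking distance = v²/(2a) = 9.1667² / (2 × 3.626) = 84.028 / 7.252 = 11.587 m.
Total = 17.417 + 11.587 = 29.004 m.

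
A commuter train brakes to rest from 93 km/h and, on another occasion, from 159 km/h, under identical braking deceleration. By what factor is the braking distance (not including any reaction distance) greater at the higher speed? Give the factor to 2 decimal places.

Braking distance d = v²/(2a), so with a fixed, d ∝ v².
Factor = (159/93)² = 1.7097² = 2.9231.

Factor ≈ 2.92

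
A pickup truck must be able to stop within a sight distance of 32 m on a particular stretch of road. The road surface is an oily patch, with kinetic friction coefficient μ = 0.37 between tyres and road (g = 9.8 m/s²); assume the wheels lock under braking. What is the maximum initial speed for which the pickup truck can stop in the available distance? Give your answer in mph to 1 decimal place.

a = μg = 0.37 × 9.8 = 3.626 m/s².
v²/(2a) = d ⇒ v = √(2 × 3.626 × 32) = √232.06 = 15.2335 m/s.
15.2335 m/s ÷ 0.44704 = 34.076 mph.

Maximum speed ≈ 34.1 mph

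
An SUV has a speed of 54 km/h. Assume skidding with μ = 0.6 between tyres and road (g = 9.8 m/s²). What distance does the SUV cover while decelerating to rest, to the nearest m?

Braking distance ≈ 19 m

54 km/h ÷ 3.6 = 15.0000 m/s.
a = μg = 0.6 × 9.8 = 5.880 m/s².
Braking distance = v²/(2a) = 15.0000² / (2 × 5.880) = 225.000 / 11.760 = 19.133 m.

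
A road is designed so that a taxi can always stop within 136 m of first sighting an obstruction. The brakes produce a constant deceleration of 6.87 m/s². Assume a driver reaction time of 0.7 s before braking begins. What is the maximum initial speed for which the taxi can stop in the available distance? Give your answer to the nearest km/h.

Stopping distance: v·t_r + v²/(2a) = 136 with t_r = 0.7 s and a = 6.870 m/s².
So v² + 9.618 v − 1868.64 = 0.
Positive root: v = −a·t_r + √((a·t_r)² + 2a·d) = −4.809 + √(23.126 + 1868.64) = 38.6854 m/s.
38.6854 m/s × 3.6 = 139.267 km/h.

Maximum speed ≈ 139 km/h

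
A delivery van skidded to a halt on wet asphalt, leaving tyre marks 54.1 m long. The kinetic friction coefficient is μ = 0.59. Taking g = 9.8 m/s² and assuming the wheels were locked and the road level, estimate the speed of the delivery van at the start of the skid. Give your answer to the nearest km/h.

Initial speed ≈ 90 km/h

Deceleration a = μg = 0.59 × 9.8 = 5.782 m/s².
v = √(2a·d) = √(2 × 5.782 × 54.1) = √625.612 = 25.0122 m/s.
= 25.0122 × 3.6 = 90.044 km/h.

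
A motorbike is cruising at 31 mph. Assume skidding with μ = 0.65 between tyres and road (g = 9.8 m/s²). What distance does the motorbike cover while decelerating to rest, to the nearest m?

Braking distance ≈ 15 m

31 mph × 0.44704 = 13.8582 m/s.
a = μg = 0.65 × 9.8 = 6.370 m/s².
Braking distance = v²/(2a) = 13.8582² / (2 × 6.370) = 192.050 / 12.740 = 15.075 m.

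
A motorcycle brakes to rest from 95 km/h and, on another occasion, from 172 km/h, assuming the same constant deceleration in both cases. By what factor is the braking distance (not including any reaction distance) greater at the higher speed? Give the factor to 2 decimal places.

Factor ≈ 3.28

Braking distance d = v²/(2a), so with a fixed, d ∝ v².
Factor = (172/95)² = 1.8105² = 3.2779.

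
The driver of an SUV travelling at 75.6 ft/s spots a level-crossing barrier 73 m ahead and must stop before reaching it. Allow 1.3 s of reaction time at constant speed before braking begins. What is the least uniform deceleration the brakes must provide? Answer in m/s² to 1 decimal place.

Required deceleration ≈ 6.2 m/s²

75.6 ft/s × 0.3048 = 23.0429 m/s.
Distance covered during reaction = 23.0429 × 1.3 = 29.956 m.
Distance available for braking: 73 − 29.956 = 43.044 m.
v² = 2a·d ⇒ a = v²/(2d) = 23.0429² / (2 × 43.044) = 530.975 / 86.088 = 6.1678 m/s².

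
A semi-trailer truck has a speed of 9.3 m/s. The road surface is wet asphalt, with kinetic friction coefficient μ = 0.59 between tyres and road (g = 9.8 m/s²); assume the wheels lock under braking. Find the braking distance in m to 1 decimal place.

Braking distance ≈ 7.5 m

a = μg = 0.59 × 9.8 = 5.782 m/s².
Braking distance = v²/(2a) = 9.3000² / (2 × 5.782) = 86.490 / 11.564 = 7.479 m.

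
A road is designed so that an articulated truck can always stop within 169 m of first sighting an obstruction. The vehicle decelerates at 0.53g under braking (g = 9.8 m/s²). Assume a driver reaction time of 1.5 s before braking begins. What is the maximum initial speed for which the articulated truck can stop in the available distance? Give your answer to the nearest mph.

a = 0.53 × 9.8 = 5.194 m/s².
Stopping distance: v·t_r + v²/(2a) = 169 with t_r = 1.5 s and a = 5.194 m/s².
So v² + 15.582 v − 1755.57 = 0.
Positive root: v = −a·t_r + √((a·t_r)² + 2a·d) = −7.791 + √(60.700 + 1755.57) = 34.8267 m/s.
34.8267 m/s ÷ 0.44704 = 77.905 mph.

Maximum speed ≈ 78 mph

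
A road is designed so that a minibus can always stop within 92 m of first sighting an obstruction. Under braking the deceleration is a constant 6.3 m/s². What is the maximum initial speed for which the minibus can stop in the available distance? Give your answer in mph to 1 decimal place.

v²/(2a) = d ⇒ v = √(2 × 6.300 × 92) = √1159.20 = 34.0470 m/s.
34.0470 m/s ÷ 0.44704 = 76.161 mph.

Maximum speed ≈ 76.2 mph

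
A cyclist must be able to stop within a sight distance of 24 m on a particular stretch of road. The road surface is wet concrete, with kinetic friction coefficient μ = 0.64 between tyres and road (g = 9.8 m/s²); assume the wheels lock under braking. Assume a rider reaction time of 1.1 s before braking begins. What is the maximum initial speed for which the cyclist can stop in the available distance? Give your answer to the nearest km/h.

a = μg = 0.64 × 9.8 = 6.272 m/s².
Stopping distance: v·t_r + v²/(2a) = 24 with t_r = 1.1 s and a = 6.272 m/s².
So v² + 13.798 v − 301.06 = 0.
Positive root: v = −a·t_r + √((a·t_r)² + 2a·d) = −6.899 + √(47.596 + 301.06) = 11.7733 m/s.
11.7733 m/s × 3.6 = 42.384 km/h.

Maximum speed ≈ 42 km/h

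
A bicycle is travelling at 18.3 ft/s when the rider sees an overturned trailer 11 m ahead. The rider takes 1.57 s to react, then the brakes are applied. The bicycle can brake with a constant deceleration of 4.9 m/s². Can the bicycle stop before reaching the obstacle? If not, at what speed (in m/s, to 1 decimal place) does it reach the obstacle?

18.3 ft/s × 0.3048 = 5.5778 m/s.
Reaction distance = 5.5778 × 1.57 = 8.757 m.
Braking distance needed to stop: v²/(2a) = 31.112 / 9.800 = 3.175 m, so total needed = 8.757 + 3.175 = 11.932 m > 11 m — it cannot stop.
Distance remaining when braking begins: 11 − 8.757 = 2.243 m.
v² = v₀² − 2a·d = 31.112 − 2 × 4.900 × 2.243 = 9.131 m²/s².
v = √9.131 = 3.022 m/s.

No — it strikes the obstacle at 3.0 m/s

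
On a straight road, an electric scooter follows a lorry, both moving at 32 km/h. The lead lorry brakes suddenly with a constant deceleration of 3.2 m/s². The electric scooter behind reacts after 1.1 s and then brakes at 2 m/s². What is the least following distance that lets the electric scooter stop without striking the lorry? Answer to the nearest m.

32 km/h ÷ 3.6 = 8.8889 m/s.
Leader travels v²/(2a_L) = 79.013 / 6.400 = 12.346 m before stopping.
Follower covers v·t_r = 8.8889 × 1.1 = 9.778 m while reacting, then v²/(2a_F) = 79.013 / 4.000 = 19.753 m while braking, for a total of 9.778 + 19.753 = 29.531 m.
Since a_F ≤ a_L and the follower starts braking later, the follower is never slower than the leader, so the closest approach is when both have stopped.
Minimum gap = 29.531 − 12.346 = 17.185 m.

Minimum gap ≈ 17 m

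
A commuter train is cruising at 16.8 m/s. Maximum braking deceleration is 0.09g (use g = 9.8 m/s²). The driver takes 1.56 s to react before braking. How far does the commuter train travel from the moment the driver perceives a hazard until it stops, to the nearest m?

a = 0.09 × 9.8 = 0.882 m/s².
Reaction distance = v·t_r = 16.8000 × 1.56 = 26.208 m.
Braking distance = v²/(2a) = 16.8000² / (2 × 0.882) = 282.240 / 1.764 = 160.000 m.
Total = 26.208 + 160.000 = 186.208 m.

Total stopping distance ≈ 186 m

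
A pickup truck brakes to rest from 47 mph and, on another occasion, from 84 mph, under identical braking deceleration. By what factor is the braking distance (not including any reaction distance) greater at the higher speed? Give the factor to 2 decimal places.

Braking distance d = v²/(2a), so with a fixed, d ∝ v².
Factor = (84/47)² = 1.7872² = 3.1941.

Factor ≈ 3.19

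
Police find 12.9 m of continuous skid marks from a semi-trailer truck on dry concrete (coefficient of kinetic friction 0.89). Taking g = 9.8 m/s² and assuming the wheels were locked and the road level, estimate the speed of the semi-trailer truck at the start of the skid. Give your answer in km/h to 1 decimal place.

Initial speed ≈ 54.0 km/h

Deceleration a = μg = 0.89 × 9.8 = 8.722 m/s².
v = √(2a·d) = √(2 × 8.722 × 12.9) = √225.028 = 15.0009 m/s.
= 15.0009 × 3.6 = 54.003 km/h.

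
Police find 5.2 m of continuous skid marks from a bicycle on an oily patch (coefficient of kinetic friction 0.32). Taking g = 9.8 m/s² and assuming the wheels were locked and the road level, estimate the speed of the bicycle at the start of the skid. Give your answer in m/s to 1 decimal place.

Deceleration a = μg = 0.32 × 9.8 = 3.136 m/s².
v = √(2a·d) = √(2 × 3.136 × 5.2) = √32.614 = 5.7109 m/s.

Initial speed ≈ 5.7 m/s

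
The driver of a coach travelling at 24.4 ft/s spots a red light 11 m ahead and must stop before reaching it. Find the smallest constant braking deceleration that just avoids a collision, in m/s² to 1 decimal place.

24.4 ft/s × 0.3048 = 7.4371 m/s.
v² = 2a·d ⇒ a = v²/(2d) = 7.4371² / (2 × 11.000) = 55.310 / 22.000 = 2.5141 m/s².

Required deceleration ≈ 2.5 m/s²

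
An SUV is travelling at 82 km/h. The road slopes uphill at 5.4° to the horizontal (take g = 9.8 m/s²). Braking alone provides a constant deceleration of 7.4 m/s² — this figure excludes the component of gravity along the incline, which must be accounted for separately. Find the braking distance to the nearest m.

82 km/h ÷ 3.6 = 22.7778 m/s.
Gravity along the uphill slope adds to the braking deceleration: a_eff = 7.400 + 9.8·sin 5.4° = 7.400 + 0.922 = 8.322 m/s².
Braking distance = v²/(2a) = 22.7778² / (2 × 8.322) = 518.828 / 16.644 = 31.172 m.

Braking distance ≈ 31 m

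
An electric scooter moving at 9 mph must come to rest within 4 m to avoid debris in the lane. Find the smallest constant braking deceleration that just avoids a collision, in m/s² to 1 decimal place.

Required deceleration ≈ 2.0 m/s²

9 mph × 0.44704 = 4.0234 m/s.
v² = 2a·d ⇒ a = v²/(2d) = 4.0234² / (2 × 4.000) = 16.188 / 8.000 = 2.0235 m/s².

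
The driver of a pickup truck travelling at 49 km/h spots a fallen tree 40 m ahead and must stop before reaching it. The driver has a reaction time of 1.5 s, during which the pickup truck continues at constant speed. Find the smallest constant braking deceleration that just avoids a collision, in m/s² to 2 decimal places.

Required deceleration ≈ 4.73 m/s²

49 km/h ÷ 3.6 = 13.6111 m/s.
Distance covered during reaction = 13.6111 × 1.5 = 20.417 m.
Distance available for braking: 40 − 20.417 = 19.583 m.
v² = 2a·d ⇒ a = v²/(2d) = 13.6111² / (2 × 19.583) = 185.262 / 39.166 = 4.7302 m/s².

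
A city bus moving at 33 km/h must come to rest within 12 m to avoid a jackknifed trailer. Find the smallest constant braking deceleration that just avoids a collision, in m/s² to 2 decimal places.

33 km/h ÷ 3.6 = 9.1667 m/s.
v² = 2a·d ⇒ a = v²/(2d) = 9.1667² / (2 × 12.000) = 84.028 / 24.000 = 3.5012 m/s².

Required deceleration ≈ 3.50 m/s²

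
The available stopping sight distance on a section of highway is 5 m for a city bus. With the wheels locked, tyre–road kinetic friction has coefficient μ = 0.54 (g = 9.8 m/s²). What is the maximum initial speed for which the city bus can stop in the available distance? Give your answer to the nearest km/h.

a = μg = 0.54 × 9.8 = 5.292 m/s².
v²/(2a) = d ⇒ v = √(2 × 5.292 × 5) = √52.92 = 7.2746 m/s.
7.2746 m/s × 3.6 = 26.189 km/h.

Maximum speed ≈ 26 km/h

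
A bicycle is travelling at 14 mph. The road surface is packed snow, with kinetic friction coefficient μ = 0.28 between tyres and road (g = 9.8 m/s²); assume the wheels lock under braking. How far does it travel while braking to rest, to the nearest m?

14 mph × 0.44704 = 6.2586 m/s.
a = μg = 0.28 × 9.8 = 2.744 m/s².
Braking distance = v²/(2a) = 6.2586² / (2 × 2.744) = 39.170 / 5.488 = 7.137 m.

Braking distance ≈ 7 m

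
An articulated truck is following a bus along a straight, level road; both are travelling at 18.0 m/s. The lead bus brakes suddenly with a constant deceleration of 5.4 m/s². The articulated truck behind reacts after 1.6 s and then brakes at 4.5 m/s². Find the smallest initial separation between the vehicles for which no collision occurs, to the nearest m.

Minimum gap ≈ 35 m

Leader travels v²/(2a_L) = 324.000 / 10.800 = 30.000 m before stopping.
Follower covers v·t_r = 18.0000 × 1.6 = 28.800 m while reacting, then v²/(2a_F) = 324.000 / 9.000 = 36.000 m while braking, for a total of 28.800 + 36.000 = 64.800 m.
Since a_F ≤ a_L and the follower starts braking later, the follower is never slower than the leader, so the closest approach is when both have stopped.
Minimum gap = 64.800 − 30.000 = 34.800 m.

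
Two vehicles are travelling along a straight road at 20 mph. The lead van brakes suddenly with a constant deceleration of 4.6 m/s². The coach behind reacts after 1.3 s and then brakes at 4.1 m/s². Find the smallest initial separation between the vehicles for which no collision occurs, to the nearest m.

20 mph × 0.44704 = 8.9408 m/s.
Leader travels v²/(2a_L) = 79.938 / 9.200 = 8.689 m before stopping.
Follower covers v·t_r = 8.9408 × 1.3 = 11.623 m while reacting, then v²/(2a_F) = 79.938 / 8.200 = 9.749 m while braking, for a total of 11.623 + 9.749 = 21.372 m.
Since a_F ≤ a_L and the follower starts braking later, the follower is never slower than the leader, so the closest approach is when both have stopped.
Minimum gap = 21.372 − 8.689 = 12.683 m.

Minimum gap ≈ 13 m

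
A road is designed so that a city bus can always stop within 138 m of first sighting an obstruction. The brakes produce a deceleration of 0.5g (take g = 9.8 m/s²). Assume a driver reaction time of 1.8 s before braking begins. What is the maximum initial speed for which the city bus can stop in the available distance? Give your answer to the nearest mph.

Maximum speed ≈ 65 mph

a = 0.5 × 9.8 = 4.900 m/s².
Stopping distance: v·t_r + v²/(2a) = 138 with t_r = 1.8 s and a = 4.900 m/s².
So v² + 17.640 v − 1352.40 = 0.
Positive root: v = −a·t_r + √((a·t_r)² + 2a·d) = −8.820 + √(77.792 + 1352.40) = 28.9979 m/s.
28.9979 m/s ÷ 0.44704 = 64.866 mph.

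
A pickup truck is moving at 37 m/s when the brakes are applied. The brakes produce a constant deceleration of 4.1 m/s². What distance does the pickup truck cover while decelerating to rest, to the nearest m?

Braking distance ≈ 167 m

Braking distance = v²/(2a) = 37.0000² / (2 × 4.100) = 1369.000 / 8.200 = 166.951 m.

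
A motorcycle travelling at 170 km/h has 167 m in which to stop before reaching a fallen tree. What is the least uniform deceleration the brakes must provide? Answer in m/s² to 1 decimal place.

170 km/h ÷ 3.6 = 47.2222 m/s.
v² = 2a·d ⇒ a = v²/(2d) = 47.2222² / (2 × 167.000) = 2229.936 / 334.000 = 6.6765 m/s².

Required deceleration ≈ 6.7 m/s²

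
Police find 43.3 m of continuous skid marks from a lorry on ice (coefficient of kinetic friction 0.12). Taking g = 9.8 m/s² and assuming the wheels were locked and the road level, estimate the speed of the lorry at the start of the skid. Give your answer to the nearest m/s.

Deceleration a = μg = 0.12 × 9.8 = 1.176 m/s².
v = √(2a·d) = √(2 × 1.176 × 43.3) = √101.842 = 10.0917 m/s.

Initial speed ≈ 10 m/s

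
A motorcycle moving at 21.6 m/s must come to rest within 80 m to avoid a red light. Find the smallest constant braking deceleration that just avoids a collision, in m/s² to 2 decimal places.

v² = 2a·d ⇒ a = v²/(2d) = 21.6000² / (2 × 80.000) = 466.560 / 160.000 = 2.9160 m/s².

Required deceleration ≈ 2.92 m/s²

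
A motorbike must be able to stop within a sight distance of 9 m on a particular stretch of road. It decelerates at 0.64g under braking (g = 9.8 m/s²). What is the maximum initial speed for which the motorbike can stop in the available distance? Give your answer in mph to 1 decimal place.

Maximum speed ≈ 23.8 mph

a = 0.64 × 9.8 = 6.272 m/s².
v²/(2a) = d ⇒ v = √(2 × 6.272 × 9) = √112.90 = 10.6254 m/s.
10.6254 m/s ÷ 0.44704 = 23.768 mph.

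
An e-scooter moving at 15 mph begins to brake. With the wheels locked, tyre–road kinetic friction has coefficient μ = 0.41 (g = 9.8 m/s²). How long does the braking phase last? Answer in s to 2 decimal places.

Braking time ≈ 1.67 s

15 mph × 0.44704 = 6.7056 m/s.
a = μg = 0.41 × 9.8 = 4.018 m/s².
Braking time = v/a = 6.7056 / 4.018 = 1.669 s.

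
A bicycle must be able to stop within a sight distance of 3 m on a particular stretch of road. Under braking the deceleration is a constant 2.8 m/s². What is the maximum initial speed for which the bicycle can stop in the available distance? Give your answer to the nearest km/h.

Maximum speed ≈ 15 km/h

v²/(2a) = d ⇒ v = √(2 × 2.800 × 3) = √16.80 = 4.0988 m/s.
4.0988 m/s × 3.6 = 14.756 km/h.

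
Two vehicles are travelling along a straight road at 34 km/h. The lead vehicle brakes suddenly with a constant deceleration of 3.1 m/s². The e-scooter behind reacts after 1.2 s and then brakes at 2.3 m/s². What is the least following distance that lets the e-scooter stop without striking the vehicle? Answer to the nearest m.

34 km/h ÷ 3.6 = 9.4444 m/s.
Leader travels v²/(2a_L) = 89.197 / 6.200 = 14.387 m before stopping.
Follower covers v·t_r = 9.4444 × 1.2 = 11.333 m while reacting, then v²/(2a_F) = 89.197 / 4.600 = 19.391 m while braking, for a total of 11.333 + 19.391 = 30.724 m.
Since a_F ≤ a_L and the follower starts braking later, the follower is never slower than the leader, so the closest approach is when both have stopped.
Minimum gap = 30.724 − 14.387 = 16.337 m.

Minimum gap ≈ 16 m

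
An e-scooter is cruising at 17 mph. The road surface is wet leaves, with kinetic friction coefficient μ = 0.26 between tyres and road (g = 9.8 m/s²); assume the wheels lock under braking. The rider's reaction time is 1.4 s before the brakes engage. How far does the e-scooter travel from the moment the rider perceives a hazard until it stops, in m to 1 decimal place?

Total stopping distance ≈ 22.0 m

17 mph × 0.44704 = 7.5997 m/s.
a = μg = 0.26 × 9.8 = 2.548 m/s².
Reaction distance = v·t_r = 7.5997 × 1.4 = 10.640 m.
Braking distance = v²/(2a) = 7.5997² / (2 × 2.548) = 57.755 / 5.096 = 11.333 m.
Total = 10.640 + 11.333 = 21.973 m.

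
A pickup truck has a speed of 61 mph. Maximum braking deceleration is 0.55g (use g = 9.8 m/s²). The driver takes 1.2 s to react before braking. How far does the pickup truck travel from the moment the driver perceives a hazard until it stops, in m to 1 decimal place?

Total stopping distance ≈ 101.7 m

61 mph × 0.44704 = 27.2694 m/s.
a = 0.55 × 9.8 = 5.390 m/s².
Reaction distance = v·t_r = 27.2694 × 1.2 = 32.723 m.
Braking distance = v²/(2a) = 27.2694² / (2 × 5.390) = 743.620 / 10.780 = 68.981 m.
Total = 32.723 + 68.981 = 101.704 m.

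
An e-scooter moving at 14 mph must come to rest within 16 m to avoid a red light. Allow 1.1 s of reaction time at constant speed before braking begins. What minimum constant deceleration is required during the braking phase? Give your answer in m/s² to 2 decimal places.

14 mph × 0.44704 = 6.2586 m/s.
Distance covered during reaction = 6.2586 × 1.1 = 6.884 m.
Distance available for braking: 16 − 6.884 = 9.116 m.
v² = 2a·d ⇒ a = v²/(2d) = 6.2586² / (2 × 9.116) = 39.170 / 18.232 = 2.1484 m/s².

Required deceleration ≈ 2.15 m/s²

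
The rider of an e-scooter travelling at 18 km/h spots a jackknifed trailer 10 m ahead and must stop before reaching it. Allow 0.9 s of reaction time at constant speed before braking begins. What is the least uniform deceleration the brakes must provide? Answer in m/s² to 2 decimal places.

Required deceleration ≈ 2.27 m/s²

18 km/h ÷ 3.6 = 5.0000 m/s.
Distance covered during reaction = 5.0000 × 0.9 = 4.500 m.
Distance available for braking: 10 − 4.500 = 5.500 m.
v² = 2a·d ⇒ a = v²/(2d) = 5.0000² / (2 × 5.500) = 25.000 / 11.000 = 2.2727 m/s².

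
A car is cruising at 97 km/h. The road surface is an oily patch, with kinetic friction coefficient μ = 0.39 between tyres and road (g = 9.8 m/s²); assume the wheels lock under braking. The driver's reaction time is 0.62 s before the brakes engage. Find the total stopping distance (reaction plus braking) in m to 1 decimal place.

Total stopping distance ≈ 111.7 m

97 km/h ÷ 3.6 = 26.9444 m/s.
a = μg = 0.39 × 9.8 = 3.822 m/s².
Reaction distance = v·t_r = 26.9444 × 0.62 = 16.706 m.
Braking distance = v²/(2a) = 26.9444² / (2 × 3.822) = 726.001 / 7.644 = 94.977 m.
Total = 16.706 + 94.977 = 111.683 m.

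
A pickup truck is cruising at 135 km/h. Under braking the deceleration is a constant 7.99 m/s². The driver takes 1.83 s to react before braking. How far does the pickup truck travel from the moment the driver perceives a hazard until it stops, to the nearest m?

Total stopping distance ≈ 157 m

135 km/h ÷ 3.6 = 37.5000 m/s.
Reaction distance = v·t_r = 37.5000 × 1.83 = 68.625 m.
Braking distance = v²/(2a) = 37.5000² / (2 × 7.990) = 1406.250 / 15.980 = 88.001 m.
Total = 68.625 + 88.001 = 156.626 m.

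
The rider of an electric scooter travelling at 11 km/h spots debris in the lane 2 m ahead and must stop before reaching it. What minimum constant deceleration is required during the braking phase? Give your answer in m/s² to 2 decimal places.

11 km/h ÷ 3.6 = 3.0556 m/s.
v² = 2a·d ⇒ a = v²/(2d) = 3.0556² / (2 × 2.000) = 9.337 / 4.000 = 2.3342 m/s².

Required deceleration ≈ 2.33 m/s²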